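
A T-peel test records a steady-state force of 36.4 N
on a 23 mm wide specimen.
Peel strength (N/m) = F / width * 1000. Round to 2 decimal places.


Peel strength = 36.4 / 23 * 1000
= 1582.61 N/m

1582.61


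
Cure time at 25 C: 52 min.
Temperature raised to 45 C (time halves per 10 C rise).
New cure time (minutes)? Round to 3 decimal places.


Acceleration factor = 2^(20/10) = 4.0000
New time = 52 / 4.0000 = 13.000 min

13.000


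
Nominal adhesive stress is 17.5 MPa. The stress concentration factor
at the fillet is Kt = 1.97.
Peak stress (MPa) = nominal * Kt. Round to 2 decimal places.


Peak = 17.5 * 1.97 = 34.48 MPa

34.48


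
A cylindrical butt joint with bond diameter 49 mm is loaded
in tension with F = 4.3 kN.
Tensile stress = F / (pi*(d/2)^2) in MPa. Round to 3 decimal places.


Area = pi * (49/2)^2 = 1885.7410 mm^2
Stress = 4.3*1000 / 1885.7410
= 2.280 MPa

2.280


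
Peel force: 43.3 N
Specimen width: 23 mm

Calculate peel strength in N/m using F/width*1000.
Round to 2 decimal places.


Peel strength = 43.3 / 23 * 1000 = 1882.61 N/m

1882.61


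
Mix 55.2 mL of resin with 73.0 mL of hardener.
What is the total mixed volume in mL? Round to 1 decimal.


Total = 55.2 + 73.0 = 128.2 mL

128.2


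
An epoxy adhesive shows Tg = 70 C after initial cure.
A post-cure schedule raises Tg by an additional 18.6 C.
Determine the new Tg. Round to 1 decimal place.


New Tg = 70 + 18.6
= 88.6 C

88.6


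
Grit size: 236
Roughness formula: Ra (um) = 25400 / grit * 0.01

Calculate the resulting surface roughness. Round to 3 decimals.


Ra = 25400 / 236 * 0.01
= 1.076 um

1.076


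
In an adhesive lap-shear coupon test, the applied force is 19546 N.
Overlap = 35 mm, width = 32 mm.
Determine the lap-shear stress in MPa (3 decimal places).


stress = F / (overlap * width)
= 19546 / (35 * 32)
= 17.452 MPa

17.452


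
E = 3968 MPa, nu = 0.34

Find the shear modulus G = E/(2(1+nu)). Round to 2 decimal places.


G = 3968 / (2 * 1.34)
= 1480.60 MPa

1480.60


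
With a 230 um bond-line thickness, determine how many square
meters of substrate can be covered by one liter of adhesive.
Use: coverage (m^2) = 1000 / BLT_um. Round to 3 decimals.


Coverage = 1000 / 230 = 4.348 m^2

4.348


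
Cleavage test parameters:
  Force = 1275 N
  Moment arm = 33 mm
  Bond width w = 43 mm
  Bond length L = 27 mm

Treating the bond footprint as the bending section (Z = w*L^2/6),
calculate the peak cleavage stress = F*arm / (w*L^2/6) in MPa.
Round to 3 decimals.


M = 1275 * 33 = 42075 N*mm
Z = 43 * 27^2 / 6 = 31347 / 6 mm^3
sigma = M / Z = 6 * 42075 / 31347 = 252450 / 31347
= 8.053 MPa

8.053


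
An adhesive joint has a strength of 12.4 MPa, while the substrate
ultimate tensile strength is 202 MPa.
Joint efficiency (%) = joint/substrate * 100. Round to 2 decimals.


Efficiency = 12.4 / 202 * 100
= 6.14%

6.14


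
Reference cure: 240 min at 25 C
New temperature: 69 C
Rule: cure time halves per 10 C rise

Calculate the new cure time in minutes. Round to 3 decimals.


factor = 2^((69-25)/10) = 21.1121
t_new = 240 / 21.1121 = 11.368 min

11.368


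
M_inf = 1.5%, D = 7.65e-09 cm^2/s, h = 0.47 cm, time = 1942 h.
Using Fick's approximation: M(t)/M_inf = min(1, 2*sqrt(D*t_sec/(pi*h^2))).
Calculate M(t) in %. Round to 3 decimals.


t = 6991200 s
ratio = min(1, 2*sqrt(7.65e-09*6991200/(pi*0.2209)))
= 0.555218
M(t) = 1.5 * 0.555218 = 0.833%

0.833


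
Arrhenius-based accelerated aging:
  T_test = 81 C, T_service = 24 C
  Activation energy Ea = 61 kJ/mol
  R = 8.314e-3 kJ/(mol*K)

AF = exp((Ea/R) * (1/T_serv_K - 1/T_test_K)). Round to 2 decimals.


T_test_K = 354.15, T_serv_K = 297.15
AF = exp((61/8.314e-3) * (1/297.15 - 1/354.15))
= 53.20

53.20


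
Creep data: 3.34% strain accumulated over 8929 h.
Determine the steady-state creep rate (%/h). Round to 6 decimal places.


Rate = 3.34 / 8929 = 0.000374 %/h

0.000374


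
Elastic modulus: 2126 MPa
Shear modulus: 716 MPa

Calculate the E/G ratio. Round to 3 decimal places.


E / G = 2126 / 716 = 2.969

2.969


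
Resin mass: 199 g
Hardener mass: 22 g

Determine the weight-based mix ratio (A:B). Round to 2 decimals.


Ratio = 199 / 22 = 9.05

9.05


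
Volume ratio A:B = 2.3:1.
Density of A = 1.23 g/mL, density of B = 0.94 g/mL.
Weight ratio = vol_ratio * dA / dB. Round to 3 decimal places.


Wt ratio = 2.3 * 1.23 / 0.94
= 3.010

3.010


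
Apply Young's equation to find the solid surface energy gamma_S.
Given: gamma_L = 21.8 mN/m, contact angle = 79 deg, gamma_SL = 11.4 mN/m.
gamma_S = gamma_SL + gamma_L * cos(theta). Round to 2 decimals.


theta_rad = 79 * pi/180 = 1.378810
gamma_S = 11.4 + 21.8 * cos(1.378810)
= 15.56 mN/m

15.56


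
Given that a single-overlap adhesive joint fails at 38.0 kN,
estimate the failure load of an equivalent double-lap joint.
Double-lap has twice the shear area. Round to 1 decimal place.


Double-lap factor = 2
Expected load = 38.0 * 2 = 76.0 kN

76.0


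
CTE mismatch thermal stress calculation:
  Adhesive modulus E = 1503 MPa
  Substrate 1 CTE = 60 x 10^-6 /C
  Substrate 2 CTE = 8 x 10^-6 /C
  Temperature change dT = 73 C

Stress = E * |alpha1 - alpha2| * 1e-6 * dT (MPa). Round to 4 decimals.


delta_alpha = |60 - 8| = 52 x 10^-6/C
Stress = 1503 * 52e-6 * 73
= 5.7054 MPa

5.7054


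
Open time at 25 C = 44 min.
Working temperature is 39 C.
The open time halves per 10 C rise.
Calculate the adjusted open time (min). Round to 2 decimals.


factor = 2^((39 - 25) / 10) = 2.6390
ot = 44 / 2.6390 = 16.67 min

16.67


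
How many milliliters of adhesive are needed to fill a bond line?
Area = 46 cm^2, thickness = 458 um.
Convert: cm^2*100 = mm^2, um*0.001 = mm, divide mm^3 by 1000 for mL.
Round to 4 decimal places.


= (46 * 100) * (458 * 0.001) / 1000
= 2.1068 mL

2.1068


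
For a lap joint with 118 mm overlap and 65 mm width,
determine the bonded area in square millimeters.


Area = 118 * 65 = 7670 mm^2

7670


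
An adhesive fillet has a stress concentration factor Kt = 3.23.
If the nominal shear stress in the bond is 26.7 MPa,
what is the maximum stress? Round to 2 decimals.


Max stress = 26.7 * 3.23 = 86.24 MPa

86.24


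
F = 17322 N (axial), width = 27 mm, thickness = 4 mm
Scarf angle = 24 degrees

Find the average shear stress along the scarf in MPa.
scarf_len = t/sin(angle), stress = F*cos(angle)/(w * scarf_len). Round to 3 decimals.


scarf_len = 4/sin(24 deg) = 9.8344
cos(24 deg) = 0.913545
stress = 17322*0.913545/(27*9.8344) = 59.596 MPa

59.596


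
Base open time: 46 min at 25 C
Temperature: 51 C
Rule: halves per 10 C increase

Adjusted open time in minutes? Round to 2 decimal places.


Acceleration = 2^((51-25)/10) = 6.0629
Open time = 46 / 6.0629 = 7.59 min

7.59


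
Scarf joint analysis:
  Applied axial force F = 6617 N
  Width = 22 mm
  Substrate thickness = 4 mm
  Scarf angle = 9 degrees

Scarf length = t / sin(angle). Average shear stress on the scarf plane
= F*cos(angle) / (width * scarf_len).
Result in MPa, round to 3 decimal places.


Scarf length = 4 / sin(9 deg) = 25.5698 mm
cos(9 deg) = 0.987688
Shear = 6617 * 0.987688 / (22 * 25.5698)
= 11.618 MPa

11.618


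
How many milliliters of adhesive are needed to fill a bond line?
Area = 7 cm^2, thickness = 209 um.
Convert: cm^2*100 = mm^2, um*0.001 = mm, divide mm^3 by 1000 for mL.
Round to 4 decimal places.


= (7 * 100) * (209 * 0.001) / 1000
= 0.1463 mL

0.1463


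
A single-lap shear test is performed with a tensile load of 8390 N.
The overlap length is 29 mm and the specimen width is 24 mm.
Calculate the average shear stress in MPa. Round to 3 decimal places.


Shear stress = F / (overlap * width)
= 8390 / (29 * 24)
= 8390 / 696
= 12.055 MPa

12.055


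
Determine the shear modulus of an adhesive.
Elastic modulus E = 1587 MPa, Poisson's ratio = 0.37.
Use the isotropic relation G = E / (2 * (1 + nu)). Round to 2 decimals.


G = 1587 / (2*(1+0.37)) = 1587 / 2.74
= 579.20 MPa

579.20


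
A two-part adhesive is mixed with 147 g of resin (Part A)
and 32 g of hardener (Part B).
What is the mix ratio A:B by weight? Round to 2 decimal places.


Mix ratio = mass_A / mass_B
= 147 / 32
= 4.59

4.59


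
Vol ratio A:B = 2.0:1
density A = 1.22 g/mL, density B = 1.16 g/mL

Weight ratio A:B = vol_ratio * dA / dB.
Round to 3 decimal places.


Weight ratio = 2.0 * 1.22 / 1.16
= 2.103

2.103


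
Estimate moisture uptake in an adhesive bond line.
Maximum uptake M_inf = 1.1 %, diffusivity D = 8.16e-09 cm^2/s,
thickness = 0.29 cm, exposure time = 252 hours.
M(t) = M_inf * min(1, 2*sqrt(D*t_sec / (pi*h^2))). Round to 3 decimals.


Convert time: 252 h = 907200 s
ratio = min(1, 2*sqrt(8.16e-09*907200/(pi*0.29^2)))
= 0.334775
M(t) = 1.1 * 0.334775 = 0.368%

0.368


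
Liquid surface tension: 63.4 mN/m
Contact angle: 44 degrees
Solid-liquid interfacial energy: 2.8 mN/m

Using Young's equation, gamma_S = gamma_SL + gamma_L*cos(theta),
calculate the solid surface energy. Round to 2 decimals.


gamma_S = 2.8 + 63.4 * cos(44)
= 48.41 mN/m

48.41


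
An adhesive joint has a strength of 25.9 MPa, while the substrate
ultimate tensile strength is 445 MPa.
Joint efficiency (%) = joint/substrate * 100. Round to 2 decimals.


Efficiency = 25.9 / 445 * 100
= 5.82%

5.82


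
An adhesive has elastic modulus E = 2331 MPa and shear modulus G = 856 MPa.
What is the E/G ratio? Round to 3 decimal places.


E/G = 2331 / 856 = 2.723

2.723


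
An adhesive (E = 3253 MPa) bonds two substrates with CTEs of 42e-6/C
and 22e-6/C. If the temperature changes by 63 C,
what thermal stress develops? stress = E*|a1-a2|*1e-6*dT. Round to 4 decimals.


Stress = 3253 * |42 - 22| * 1e-6 * 63
= 4.0988 MPa

4.0988


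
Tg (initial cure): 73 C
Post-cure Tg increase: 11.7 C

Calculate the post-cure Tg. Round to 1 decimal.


Post-cure Tg = 73 + 11.7 = 84.7 C

84.7


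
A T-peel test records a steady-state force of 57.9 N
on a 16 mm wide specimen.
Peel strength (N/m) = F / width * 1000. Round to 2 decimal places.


Peel strength = 57.9 / 16 * 1000
= 3618.75 N/m

3618.75


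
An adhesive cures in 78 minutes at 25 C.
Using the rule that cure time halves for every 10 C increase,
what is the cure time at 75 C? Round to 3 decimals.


Factor = 2^((75 - 25) / 10) = 32.0000
Cure time = 78 / 32.0000
= 2.438 minutes

2.438


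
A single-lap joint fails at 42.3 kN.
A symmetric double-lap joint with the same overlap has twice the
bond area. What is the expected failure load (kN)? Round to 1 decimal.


Double-lap load = 2 * 42.3 = 84.6 kN

84.6


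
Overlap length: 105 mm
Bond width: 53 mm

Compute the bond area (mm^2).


Bond area = 105 * 53 = 5565 mm^2

5565


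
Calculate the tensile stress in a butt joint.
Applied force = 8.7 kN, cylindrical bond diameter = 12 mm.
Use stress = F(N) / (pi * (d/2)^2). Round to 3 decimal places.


A = pi * 6.0^2 = 113.0973 mm^2
sigma = 8700.0 / 113.0973 = 76.925 MPa

76.925


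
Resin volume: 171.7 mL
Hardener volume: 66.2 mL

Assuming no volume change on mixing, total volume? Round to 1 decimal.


V_total = 171.7 + 66.2 = 237.9 mL

237.9


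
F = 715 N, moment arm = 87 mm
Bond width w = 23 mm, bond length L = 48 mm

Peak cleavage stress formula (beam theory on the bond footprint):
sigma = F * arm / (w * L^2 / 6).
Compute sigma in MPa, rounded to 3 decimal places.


sigma = (715 * 87) / (23 * 2304 / 6)
= 62205 * 6 / 52992
= 373230 / 52992
= 7.043 MPa

7.043


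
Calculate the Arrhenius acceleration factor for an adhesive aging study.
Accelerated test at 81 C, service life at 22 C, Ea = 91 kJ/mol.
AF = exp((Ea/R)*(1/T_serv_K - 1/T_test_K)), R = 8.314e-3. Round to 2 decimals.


T_test = 354.15 K, T_serv = 295.15 K
Ea/R = 91 / 0.008314 = 10945.39
AF = exp(10945.39 * (1/295.15 - 1/354.15))
= 482.06

482.06


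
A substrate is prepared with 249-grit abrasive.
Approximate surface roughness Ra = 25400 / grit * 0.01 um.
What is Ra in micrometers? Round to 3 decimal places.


Ra = 25400 / 249 * 0.01 = 1.020 um

1.020


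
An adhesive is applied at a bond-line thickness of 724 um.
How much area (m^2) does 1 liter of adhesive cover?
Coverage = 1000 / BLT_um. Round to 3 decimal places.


Coverage = 1000 / 724 = 1.381 m^2

1.381


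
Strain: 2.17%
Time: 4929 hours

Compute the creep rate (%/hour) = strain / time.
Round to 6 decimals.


Creep rate = 2.17 / 4929
= 0.000440 %/h

0.000440


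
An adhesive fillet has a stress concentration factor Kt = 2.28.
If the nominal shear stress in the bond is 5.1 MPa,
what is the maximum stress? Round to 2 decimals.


Max stress = 5.1 * 2.28 = 11.63 MPa

11.63


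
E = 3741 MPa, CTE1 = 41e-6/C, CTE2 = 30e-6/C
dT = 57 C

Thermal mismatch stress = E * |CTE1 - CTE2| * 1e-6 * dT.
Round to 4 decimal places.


= 3741 * 11e-6 * 57
= 2.3456 MPa

2.3456


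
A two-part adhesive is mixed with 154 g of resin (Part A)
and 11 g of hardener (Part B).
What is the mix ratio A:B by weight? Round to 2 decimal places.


Mix ratio = mass_A / mass_B
= 154 / 11
= 14.00

14.00


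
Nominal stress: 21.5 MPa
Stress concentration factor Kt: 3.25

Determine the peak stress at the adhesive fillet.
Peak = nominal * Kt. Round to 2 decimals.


Peak stress = 21.5 * 3.25
= 69.88 MPa

69.88


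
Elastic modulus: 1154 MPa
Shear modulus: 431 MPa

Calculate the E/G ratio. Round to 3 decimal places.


E / G = 1154 / 431 = 2.677

2.677


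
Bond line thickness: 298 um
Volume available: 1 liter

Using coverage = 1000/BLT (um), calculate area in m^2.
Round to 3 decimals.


1 L = 1e6 mm^3, thickness = 298 um = 0.298 mm
Area = 1e6 / 0.298 mm^2 = (1e6 / 0.298) / 1e6 m^2 = 1000 / 298 m^2
= 3.356 m^2

3.356


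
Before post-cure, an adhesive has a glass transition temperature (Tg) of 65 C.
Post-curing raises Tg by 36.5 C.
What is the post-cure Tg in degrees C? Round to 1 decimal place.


Tg_post = Tg_base + delta_Tg
= 65 + 36.5
= 101.5 C

101.5


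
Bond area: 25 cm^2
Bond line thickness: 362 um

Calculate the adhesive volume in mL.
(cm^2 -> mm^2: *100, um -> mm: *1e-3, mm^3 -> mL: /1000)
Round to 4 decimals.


V = 25*100 * 362*1e-3 / 1000
= 0.9050 mL

0.9050


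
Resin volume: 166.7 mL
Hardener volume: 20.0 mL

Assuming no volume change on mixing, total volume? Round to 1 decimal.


V_total = 166.7 + 20.0 = 186.7 mL

186.7


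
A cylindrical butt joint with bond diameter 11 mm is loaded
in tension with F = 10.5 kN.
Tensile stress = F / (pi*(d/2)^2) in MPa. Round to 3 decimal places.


Area = pi * (11/2)^2 = 95.0332 mm^2
Stress = 10.5*1000 / 95.0332
= 110.488 MPa

110.488


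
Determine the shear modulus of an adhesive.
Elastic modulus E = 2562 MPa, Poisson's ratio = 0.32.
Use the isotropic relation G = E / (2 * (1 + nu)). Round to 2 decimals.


G = 2562 / (2*(1+0.32)) = 2562 / 2.64
= 970.45 MPa

970.45


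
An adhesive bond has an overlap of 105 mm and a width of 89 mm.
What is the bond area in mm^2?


Bond area = overlap * width
= 105 * 89
= 9345 mm^2

9345


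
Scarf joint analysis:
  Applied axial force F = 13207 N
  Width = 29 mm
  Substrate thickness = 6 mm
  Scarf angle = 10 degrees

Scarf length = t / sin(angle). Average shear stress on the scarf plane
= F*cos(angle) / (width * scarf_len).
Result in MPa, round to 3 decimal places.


Scarf length = 6 / sin(10 deg) = 34.5526 mm
cos(10 deg) = 0.984808
Shear = 13207 * 0.984808 / (29 * 34.5526)
= 12.980 MPa

12.980


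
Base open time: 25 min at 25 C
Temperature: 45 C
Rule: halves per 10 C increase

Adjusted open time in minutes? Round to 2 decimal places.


Acceleration = 2^((45-25)/10) = 4.0000
Open time = 25 / 4.0000 = 6.25 min

6.25


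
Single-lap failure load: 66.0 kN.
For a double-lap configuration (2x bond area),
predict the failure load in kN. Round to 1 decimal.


Failure load = 66.0 * 2 = 132.0 kN

132.0


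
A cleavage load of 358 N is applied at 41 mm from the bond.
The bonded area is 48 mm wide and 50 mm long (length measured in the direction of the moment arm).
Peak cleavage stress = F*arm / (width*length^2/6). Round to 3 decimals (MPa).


Moment = 358 * 41 = 14678 N*mm
Section modulus = 48 * 2500 / 6 = 120000 / 6 mm^3
Stress = 14678 / (120000 / 6) = 88068 / 120000
= 0.734 MPa

0.734


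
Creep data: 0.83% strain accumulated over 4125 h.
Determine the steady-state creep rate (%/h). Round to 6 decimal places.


Rate = 0.83 / 4125 = 0.000201 %/h

0.000201


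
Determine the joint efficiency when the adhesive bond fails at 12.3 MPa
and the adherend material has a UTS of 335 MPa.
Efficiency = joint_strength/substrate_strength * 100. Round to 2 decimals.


Joint efficiency = 12.3 / 335 * 100
= 3.67%

3.67


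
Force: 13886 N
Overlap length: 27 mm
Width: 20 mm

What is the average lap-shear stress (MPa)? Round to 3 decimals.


Average shear stress = F / (overlap * width)
= 13886 / (27 * 20)
= 25.715 MPa

25.715


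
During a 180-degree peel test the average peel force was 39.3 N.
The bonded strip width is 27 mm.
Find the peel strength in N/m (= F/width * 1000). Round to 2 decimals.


Peel strength = F/width * 1000
= 39.3 / 27 * 1000
= 1455.56 N/m

1455.56


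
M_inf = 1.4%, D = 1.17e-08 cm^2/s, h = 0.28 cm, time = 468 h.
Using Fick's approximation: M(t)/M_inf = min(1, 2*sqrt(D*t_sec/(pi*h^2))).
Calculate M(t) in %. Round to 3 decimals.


t = 1684800 s
ratio = min(1, 2*sqrt(1.17e-08*1684800/(pi*0.0784)))
= 0.565802
M(t) = 1.4 * 0.565802 = 0.792%

0.792


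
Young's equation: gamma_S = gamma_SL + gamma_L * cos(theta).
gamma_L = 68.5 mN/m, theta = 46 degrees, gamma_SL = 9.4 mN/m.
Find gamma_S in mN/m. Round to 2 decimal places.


cos(46 deg) = 0.694658
gamma_S = 9.4 + 68.5 * 0.694658
= 56.98 mN/m

56.98


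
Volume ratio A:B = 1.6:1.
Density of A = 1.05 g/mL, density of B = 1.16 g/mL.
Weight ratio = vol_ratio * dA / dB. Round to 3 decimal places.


Wt ratio = 1.6 * 1.05 / 1.16
= 1.448

1.448


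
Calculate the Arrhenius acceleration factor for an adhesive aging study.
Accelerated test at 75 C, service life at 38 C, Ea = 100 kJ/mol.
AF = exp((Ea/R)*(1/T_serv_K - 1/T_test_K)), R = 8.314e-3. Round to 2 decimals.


T_test = 348.15 K, T_serv = 311.15 K
Ea/R = 100 / 0.008314 = 12027.90
AF = exp(12027.90 * (1/311.15 - 1/348.15))
= 60.84

60.84


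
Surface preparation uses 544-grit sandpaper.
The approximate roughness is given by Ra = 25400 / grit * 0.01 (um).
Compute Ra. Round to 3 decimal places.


Ra = 25400 / 544 * 0.01
= 254 / 544
= 0.467 um

0.467


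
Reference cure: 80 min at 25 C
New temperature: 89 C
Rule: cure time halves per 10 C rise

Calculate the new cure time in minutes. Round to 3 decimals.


factor = 2^((89-25)/10) = 84.4485
t_new = 80 / 84.4485 = 0.947 min

0.947


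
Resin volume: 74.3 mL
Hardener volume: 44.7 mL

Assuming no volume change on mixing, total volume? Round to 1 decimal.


V_total = 74.3 + 44.7 = 119.0 mL

119.0


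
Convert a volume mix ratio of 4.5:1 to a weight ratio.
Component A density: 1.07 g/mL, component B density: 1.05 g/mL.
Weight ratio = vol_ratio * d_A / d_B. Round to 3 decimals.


= 4.5 * 1.07 / 1.05 = 4.586

4.586


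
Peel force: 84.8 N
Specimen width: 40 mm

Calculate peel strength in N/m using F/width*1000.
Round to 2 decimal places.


Peel strength = 84.8 / 40 * 1000 = 2120.00 N/m

2120.00


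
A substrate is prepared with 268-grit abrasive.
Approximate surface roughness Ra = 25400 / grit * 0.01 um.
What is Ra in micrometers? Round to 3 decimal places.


Ra = 25400 / 268 * 0.01 = 0.948 um

0.948


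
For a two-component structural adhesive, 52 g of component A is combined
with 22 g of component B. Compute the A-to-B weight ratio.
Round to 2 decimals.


Weight ratio A:B = 52 / 22
= 2.36

2.36


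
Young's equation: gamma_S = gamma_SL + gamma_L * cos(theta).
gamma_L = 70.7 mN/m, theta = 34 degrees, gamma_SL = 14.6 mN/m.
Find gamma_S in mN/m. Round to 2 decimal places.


cos(34 deg) = 0.829038
gamma_S = 14.6 + 70.7 * 0.829038
= 73.21 mN/m

73.21


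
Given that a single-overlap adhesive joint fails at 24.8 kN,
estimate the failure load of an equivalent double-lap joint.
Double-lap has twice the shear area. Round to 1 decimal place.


Double-lap factor = 2
Expected load = 24.8 * 2 = 49.6 kN

49.6


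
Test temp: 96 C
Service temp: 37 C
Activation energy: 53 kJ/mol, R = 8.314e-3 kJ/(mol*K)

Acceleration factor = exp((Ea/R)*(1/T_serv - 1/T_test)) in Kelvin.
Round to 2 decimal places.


AF = exp((53/0.008314)*(1/310.15 - 1/369.15))
= 26.71

26.71


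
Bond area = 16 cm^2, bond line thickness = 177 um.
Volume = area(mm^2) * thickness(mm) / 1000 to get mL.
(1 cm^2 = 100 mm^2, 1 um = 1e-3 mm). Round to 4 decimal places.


area_mm2 = 16 * 100 = 1600
blt_mm = 177 * 1e-3 = 0.177
vol_mm3 = 1600 * 0.177 = 283.2
vol_mL = 283.2 / 1000 = 0.2832 mL

0.2832


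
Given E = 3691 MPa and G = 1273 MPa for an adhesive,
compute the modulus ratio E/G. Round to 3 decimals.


E/G ratio = 3691 / 1273 = 2.899

2.899


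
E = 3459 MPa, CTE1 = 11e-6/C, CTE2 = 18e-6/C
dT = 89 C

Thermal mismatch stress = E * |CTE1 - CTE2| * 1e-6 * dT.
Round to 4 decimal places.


= 3459 * 7e-6 * 89
= 2.1550 MPa

2.1550


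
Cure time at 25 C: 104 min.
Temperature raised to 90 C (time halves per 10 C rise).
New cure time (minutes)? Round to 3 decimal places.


Acceleration factor = 2^(65/10) = 90.5097
New time = 104 / 90.5097 = 1.149 min

1.149


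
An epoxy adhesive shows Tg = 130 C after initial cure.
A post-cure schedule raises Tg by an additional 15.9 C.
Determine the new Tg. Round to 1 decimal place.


New Tg = 130 + 15.9
= 145.9 C

145.9


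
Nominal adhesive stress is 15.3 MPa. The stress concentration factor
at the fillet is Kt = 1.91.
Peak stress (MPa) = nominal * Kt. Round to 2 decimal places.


Peak = 15.3 * 1.91 = 29.22 MPa

29.22


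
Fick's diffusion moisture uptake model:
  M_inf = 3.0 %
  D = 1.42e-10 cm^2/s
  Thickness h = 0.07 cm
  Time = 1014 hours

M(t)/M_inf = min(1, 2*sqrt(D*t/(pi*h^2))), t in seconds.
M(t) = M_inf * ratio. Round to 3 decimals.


t_sec = 1014 * 3600 = 3650400
ratio = 2*sqrt(1.42e-10*3650400/(pi*0.07^2))
= min(1, 0.367005)
= 0.367005
M(t) = 3.0 * 0.367005 = 1.101 %

1.101


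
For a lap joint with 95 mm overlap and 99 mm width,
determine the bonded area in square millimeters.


Area = 95 * 99 = 9405 mm^2

9405


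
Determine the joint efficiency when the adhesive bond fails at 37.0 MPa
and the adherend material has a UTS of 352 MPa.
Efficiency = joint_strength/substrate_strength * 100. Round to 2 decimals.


Joint efficiency = 37.0 / 352 * 100
= 10.51%

10.51


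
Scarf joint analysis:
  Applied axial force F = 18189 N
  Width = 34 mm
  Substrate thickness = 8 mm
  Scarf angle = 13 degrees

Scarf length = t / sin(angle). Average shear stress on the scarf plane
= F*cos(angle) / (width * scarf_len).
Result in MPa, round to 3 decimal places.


Scarf length = 8 / sin(13 deg) = 35.5633 mm
cos(13 deg) = 0.974370
Shear = 18189 * 0.974370 / (34 * 35.5633)
= 14.657 MPa

14.657


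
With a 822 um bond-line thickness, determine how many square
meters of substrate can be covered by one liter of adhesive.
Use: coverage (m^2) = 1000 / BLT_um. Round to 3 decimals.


Coverage = 1000 / 822 = 1.217 m^2

1.217


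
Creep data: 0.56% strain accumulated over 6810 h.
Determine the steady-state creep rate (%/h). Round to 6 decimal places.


Rate = 0.56 / 6810 = 0.000082 %/h

0.000082


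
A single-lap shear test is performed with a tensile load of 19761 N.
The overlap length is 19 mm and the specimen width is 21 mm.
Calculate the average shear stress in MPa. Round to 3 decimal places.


Shear stress = F / (overlap * width)
= 19761 / (19 * 21)
= 19761 / 399
= 49.526 MPa

49.526


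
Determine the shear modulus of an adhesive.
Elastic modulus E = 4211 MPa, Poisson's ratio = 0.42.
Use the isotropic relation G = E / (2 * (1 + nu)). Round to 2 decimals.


G = 4211 / (2*(1+0.42)) = 4211 / 2.84
= 1482.75 MPa

1482.75


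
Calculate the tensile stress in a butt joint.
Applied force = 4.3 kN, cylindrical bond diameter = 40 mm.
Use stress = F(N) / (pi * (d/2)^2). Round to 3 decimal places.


A = pi * 20.0^2 = 1256.6371 mm^2
sigma = 4300.0 / 1256.6371 = 3.422 MPa

3.422


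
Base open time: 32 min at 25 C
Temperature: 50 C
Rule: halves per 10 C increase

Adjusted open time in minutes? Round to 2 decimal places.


Acceleration = 2^((50-25)/10) = 5.6569
Open time = 32 / 5.6569 = 5.66 min

5.66


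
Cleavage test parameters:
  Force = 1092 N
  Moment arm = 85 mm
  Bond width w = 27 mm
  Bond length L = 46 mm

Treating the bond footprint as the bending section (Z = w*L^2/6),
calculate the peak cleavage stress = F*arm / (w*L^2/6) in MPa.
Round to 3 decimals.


M = 1092 * 85 = 92820 N*mm
Z = 27 * 46^2 / 6 = 57132 / 6 mm^3
sigma = M / Z = 6 * 92820 / 57132 = 556920 / 57132
= 9.748 MPa

9.748


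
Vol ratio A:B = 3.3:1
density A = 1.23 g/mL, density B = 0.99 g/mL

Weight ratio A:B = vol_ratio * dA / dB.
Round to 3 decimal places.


Weight ratio = 3.3 * 1.23 / 0.99
= 4.100

4.100


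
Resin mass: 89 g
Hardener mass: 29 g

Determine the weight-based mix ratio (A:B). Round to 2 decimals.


Ratio = 89 / 29 = 3.07

3.07


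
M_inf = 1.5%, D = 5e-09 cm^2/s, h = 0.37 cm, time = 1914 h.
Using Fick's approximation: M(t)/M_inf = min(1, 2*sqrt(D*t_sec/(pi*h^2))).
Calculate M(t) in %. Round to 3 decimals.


t = 6890400 s
ratio = min(1, 2*sqrt(5e-09*6890400/(pi*0.1369)))
= 0.566058
M(t) = 1.5 * 0.566058 = 0.849%

0.849


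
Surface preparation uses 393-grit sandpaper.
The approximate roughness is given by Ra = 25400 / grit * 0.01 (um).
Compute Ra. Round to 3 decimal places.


Ra = 25400 / 393 * 0.01
= 254 / 393
= 0.646 um

0.646


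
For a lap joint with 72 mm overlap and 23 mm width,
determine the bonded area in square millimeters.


Area = 72 * 23 = 1656 mm^2

1656


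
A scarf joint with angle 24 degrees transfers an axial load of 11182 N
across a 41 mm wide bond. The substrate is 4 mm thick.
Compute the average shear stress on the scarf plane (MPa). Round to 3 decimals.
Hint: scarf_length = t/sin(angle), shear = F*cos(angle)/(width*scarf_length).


scarf_length = 4 / sin(24 deg) = 9.8344 mm
cos(24 deg) = 0.913545
shear stress = 11182 * 0.913545 / (41 * 9.8344)
= 25.335 MPa

25.335


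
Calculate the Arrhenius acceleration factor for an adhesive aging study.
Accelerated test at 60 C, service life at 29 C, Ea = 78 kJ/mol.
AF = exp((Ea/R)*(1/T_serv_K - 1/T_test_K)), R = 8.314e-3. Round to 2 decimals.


T_test = 333.15 K, T_serv = 302.15 K
Ea/R = 78 / 0.008314 = 9381.77
AF = exp(9381.77 * (1/302.15 - 1/333.15))
= 17.98

17.98


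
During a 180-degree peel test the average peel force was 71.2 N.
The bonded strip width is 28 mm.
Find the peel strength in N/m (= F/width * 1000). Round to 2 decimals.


Peel strength = F/width * 1000
= 71.2 / 28 * 1000
= 2542.86 N/m

2542.86


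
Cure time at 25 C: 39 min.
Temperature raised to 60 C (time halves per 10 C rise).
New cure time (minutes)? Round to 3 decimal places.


Acceleration factor = 2^(35/10) = 11.3137
New time = 39 / 11.3137 = 3.447 min

3.447


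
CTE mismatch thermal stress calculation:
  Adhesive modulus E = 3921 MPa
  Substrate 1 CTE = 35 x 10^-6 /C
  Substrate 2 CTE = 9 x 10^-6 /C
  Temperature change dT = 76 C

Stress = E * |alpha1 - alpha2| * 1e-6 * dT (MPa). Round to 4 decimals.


delta_alpha = |35 - 9| = 26 x 10^-6/C
Stress = 3921 * 26e-6 * 76
= 7.7479 MPa

7.7479


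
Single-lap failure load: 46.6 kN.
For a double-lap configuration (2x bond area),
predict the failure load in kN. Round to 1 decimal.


Failure load = 46.6 * 2 = 93.2 kN

93.2


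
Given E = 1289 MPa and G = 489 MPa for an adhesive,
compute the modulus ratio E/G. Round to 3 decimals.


E/G ratio = 1289 / 489 = 2.636

2.636


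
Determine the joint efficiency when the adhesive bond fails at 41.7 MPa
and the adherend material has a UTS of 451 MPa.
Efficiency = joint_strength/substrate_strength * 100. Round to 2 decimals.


Joint efficiency = 41.7 / 451 * 100
= 9.25%

9.25


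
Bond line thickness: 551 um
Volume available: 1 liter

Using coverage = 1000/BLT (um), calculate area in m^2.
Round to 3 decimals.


1 L = 1e6 mm^3, thickness = 551 um = 0.551 mm
Area = 1e6 / 0.551 mm^2 = (1e6 / 0.551) / 1e6 m^2 = 1000 / 551 m^2
= 1.815 m^2

1.815


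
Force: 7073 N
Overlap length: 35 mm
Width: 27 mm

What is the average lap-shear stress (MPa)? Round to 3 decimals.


Average shear stress = F / (overlap * width)
= 7073 / (35 * 27)
= 7.485 MPa

7.485


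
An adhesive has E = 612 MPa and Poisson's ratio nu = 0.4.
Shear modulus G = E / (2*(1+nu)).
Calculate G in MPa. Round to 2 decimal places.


G = 612 / (2*(1+0.4))
= 612 / 2.80
= 218.57 MPa

218.57


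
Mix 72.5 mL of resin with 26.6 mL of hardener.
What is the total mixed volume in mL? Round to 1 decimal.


Total = 72.5 + 26.6 = 99.1 mL

99.1


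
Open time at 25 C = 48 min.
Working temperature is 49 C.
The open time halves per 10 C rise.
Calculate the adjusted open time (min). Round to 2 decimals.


factor = 2^((49 - 25) / 10) = 5.2780
ot = 48 / 5.2780 = 9.09 min

9.09


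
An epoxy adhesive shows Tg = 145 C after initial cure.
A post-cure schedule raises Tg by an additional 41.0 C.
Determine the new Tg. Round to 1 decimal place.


New Tg = 145 + 41.0
= 186.0 C

186.0


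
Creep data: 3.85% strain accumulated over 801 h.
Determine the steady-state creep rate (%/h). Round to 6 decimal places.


Rate = 3.85 / 801 = 0.004806 %/h

0.004806


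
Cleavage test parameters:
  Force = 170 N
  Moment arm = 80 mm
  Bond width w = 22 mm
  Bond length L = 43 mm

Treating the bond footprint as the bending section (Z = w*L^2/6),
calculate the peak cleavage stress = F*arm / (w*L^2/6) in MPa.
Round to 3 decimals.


M = 170 * 80 = 13600 N*mm
Z = 22 * 43^2 / 6 = 40678 / 6 mm^3
sigma = M / Z = 6 * 13600 / 40678 = 81600 / 40678
= 2.006 MPa

2.006


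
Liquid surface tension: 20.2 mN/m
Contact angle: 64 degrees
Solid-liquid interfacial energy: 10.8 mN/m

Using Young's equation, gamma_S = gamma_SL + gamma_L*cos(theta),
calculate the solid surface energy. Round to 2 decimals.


gamma_S = 10.8 + 20.2 * cos(64)
= 19.66 mN/m

19.66


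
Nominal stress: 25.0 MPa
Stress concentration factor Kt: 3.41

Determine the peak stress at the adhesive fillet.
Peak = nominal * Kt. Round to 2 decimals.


Peak stress = 25.0 * 3.41
= 85.25 MPa

85.25


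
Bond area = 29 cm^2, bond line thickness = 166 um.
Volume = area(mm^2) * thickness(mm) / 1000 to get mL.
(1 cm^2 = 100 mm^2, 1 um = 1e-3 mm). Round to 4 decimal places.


area_mm2 = 29 * 100 = 2900
blt_mm = 166 * 1e-3 = 0.166
vol_mm3 = 2900 * 0.166 = 481.4
vol_mL = 481.4 / 1000 = 0.4814 mL

0.4814


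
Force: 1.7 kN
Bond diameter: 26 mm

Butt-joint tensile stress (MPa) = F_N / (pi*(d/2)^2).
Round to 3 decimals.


F_N = 1.7 * 1000 = 1700.0 N
A = pi*(13.0)^2 = 530.9292 mm^2
stress = 1700.0 / 530.9292 = 3.202 MPa

3.202


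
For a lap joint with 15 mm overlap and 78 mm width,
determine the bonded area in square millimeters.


Area = 15 * 78 = 1170 mm^2

1170


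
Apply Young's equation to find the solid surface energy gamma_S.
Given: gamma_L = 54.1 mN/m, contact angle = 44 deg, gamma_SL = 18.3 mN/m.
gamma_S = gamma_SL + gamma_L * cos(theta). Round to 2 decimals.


theta_rad = 44 * pi/180 = 0.767945
gamma_S = 18.3 + 54.1 * cos(0.767945)
= 57.22 mN/m

57.22


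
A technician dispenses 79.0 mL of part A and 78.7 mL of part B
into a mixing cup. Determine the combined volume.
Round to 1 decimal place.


Combined volume = 79.0 + 78.7
= 157.7 mL

157.7


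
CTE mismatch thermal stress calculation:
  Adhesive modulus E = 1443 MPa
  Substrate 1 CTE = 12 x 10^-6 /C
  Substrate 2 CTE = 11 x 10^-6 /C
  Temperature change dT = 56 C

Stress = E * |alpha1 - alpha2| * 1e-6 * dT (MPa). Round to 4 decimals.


delta_alpha = |12 - 11| = 1 x 10^-6/C
Stress = 1443 * 1e-6 * 56
= 0.0808 MPa

0.0808


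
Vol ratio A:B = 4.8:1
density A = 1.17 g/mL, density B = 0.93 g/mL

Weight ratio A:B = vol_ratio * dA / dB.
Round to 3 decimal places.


Weight ratio = 4.8 * 1.17 / 0.93
= 6.039

6.039


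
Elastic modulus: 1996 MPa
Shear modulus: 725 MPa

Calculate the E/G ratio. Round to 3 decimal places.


E / G = 1996 / 725 = 2.753

2.753


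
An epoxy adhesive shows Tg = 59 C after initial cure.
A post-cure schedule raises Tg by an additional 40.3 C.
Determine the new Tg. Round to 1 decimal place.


New Tg = 59 + 40.3
= 99.3 C

99.3


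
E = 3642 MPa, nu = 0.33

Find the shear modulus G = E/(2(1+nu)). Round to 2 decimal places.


G = 3642 / (2 * 1.33)
= 1369.17 MPa

1369.17


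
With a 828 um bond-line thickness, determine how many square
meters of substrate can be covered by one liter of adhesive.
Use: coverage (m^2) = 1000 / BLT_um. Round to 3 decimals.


Coverage = 1000 / 828 = 1.208 m^2

1.208


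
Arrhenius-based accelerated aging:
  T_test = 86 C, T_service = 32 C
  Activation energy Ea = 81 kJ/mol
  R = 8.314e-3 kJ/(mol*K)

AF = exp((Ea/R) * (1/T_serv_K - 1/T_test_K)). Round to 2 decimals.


T_test_K = 359.15, T_serv_K = 305.15
AF = exp((81/8.314e-3) * (1/305.15 - 1/359.15))
= 121.56

121.56


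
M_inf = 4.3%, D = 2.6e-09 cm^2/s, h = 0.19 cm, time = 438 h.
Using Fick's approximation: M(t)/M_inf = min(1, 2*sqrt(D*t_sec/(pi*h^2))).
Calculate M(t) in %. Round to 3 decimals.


t = 1576800 s
ratio = min(1, 2*sqrt(2.6e-09*1576800/(pi*0.0361)))
= 0.380256
M(t) = 4.3 * 0.380256 = 1.635%

1.635


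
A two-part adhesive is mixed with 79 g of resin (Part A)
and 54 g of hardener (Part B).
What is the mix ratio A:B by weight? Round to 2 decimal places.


Mix ratio = mass_A / mass_B
= 79 / 54
= 1.46

1.46


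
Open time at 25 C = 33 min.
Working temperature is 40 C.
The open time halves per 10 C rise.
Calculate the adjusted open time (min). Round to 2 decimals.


factor = 2^((40 - 25) / 10) = 2.8284
ot = 33 / 2.8284 = 11.67 min

11.67


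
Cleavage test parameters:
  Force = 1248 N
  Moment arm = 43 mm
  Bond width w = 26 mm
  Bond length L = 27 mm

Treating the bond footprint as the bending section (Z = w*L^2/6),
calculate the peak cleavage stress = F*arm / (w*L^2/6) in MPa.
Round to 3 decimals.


M = 1248 * 43 = 53664 N*mm
Z = 26 * 27^2 / 6 = 18954 / 6 mm^3
sigma = M / Z = 6 * 53664 / 18954 = 321984 / 18954
= 16.988 MPa

16.988


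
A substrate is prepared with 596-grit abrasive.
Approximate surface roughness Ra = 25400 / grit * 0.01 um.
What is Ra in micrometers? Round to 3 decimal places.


Ra = 25400 / 596 * 0.01 = 0.426 um

0.426


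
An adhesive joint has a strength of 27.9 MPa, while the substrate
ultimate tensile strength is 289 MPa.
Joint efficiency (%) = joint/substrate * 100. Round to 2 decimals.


Efficiency = 27.9 / 289 * 100
= 9.65%

9.65


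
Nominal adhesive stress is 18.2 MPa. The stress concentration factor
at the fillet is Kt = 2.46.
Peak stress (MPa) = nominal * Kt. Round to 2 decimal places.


Peak = 18.2 * 2.46 = 44.77 MPa

44.77


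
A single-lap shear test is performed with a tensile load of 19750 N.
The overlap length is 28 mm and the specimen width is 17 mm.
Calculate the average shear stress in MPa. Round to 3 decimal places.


Shear stress = F / (overlap * width)
= 19750 / (28 * 17)
= 19750 / 476
= 41.492 MPa

41.492


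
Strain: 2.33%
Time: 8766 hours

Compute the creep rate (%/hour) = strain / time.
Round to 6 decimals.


Creep rate = 2.33 / 8766
= 0.000266 %/h

0.000266


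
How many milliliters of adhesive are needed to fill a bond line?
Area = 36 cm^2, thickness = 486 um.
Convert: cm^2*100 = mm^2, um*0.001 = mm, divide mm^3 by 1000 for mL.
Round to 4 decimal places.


= (36 * 100) * (486 * 0.001) / 1000
= 1.7496 mL

1.7496


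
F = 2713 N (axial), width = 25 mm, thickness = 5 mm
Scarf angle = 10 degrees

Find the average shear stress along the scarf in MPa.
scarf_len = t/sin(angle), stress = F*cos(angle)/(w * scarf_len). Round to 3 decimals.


scarf_len = 5/sin(10 deg) = 28.7939
cos(10 deg) = 0.984808
stress = 2713*0.984808/(25*28.7939) = 3.712 MPa

3.712


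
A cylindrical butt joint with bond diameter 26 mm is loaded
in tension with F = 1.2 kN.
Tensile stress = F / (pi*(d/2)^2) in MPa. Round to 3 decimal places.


Area = pi * (26/2)^2 = 530.9292 mm^2
Stress = 1.2*1000 / 530.9292
= 2.260 MPa

2.260


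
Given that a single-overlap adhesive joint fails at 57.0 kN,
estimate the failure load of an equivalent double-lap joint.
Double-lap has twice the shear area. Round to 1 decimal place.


Double-lap factor = 2
Expected load = 57.0 * 2 = 114.0 kN

114.0


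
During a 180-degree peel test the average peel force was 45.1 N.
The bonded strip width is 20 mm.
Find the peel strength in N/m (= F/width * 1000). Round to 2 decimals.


Peel strength = F/width * 1000
= 45.1 / 20 * 1000
= 2255.00 N/m

2255.00


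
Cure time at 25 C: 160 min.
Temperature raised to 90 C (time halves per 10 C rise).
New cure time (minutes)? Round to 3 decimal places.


Acceleration factor = 2^(65/10) = 90.5097
New time = 160 / 90.5097 = 1.768 min

1.768


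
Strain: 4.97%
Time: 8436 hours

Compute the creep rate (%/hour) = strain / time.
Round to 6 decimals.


Creep rate = 4.97 / 8436
= 0.000589 %/h

0.000589


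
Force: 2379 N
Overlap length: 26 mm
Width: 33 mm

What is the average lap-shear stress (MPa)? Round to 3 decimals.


Average shear stress = F / (overlap * width)
= 2379 / (26 * 33)
= 2.773 MPa

2.773


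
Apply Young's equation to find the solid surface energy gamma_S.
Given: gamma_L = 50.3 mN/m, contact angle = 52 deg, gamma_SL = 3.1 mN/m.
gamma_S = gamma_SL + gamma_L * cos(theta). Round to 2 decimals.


theta_rad = 52 * pi/180 = 0.907571
gamma_S = 3.1 + 50.3 * cos(0.907571)
= 34.07 mN/m

34.07


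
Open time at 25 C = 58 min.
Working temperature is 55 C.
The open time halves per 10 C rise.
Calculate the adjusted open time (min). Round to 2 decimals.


factor = 2^((55 - 25) / 10) = 8.0000
ot = 58 / 8.0000 = 7.25 min

7.25


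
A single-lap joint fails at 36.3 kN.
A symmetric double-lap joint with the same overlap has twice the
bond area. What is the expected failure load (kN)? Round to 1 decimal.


Double-lap load = 2 * 36.3 = 72.6 kN

72.6


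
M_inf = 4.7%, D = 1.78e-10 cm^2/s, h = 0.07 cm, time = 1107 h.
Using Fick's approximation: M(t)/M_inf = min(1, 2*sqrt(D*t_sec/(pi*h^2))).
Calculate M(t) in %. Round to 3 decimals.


t = 3985200 s
ratio = min(1, 2*sqrt(1.78e-10*3985200/(pi*0.0049)))
= 0.429331
M(t) = 4.7 * 0.429331 = 2.018%

2.018


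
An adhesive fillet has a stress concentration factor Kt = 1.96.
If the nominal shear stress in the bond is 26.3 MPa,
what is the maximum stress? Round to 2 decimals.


Max stress = 26.3 * 1.96 = 51.55 MPa

51.55


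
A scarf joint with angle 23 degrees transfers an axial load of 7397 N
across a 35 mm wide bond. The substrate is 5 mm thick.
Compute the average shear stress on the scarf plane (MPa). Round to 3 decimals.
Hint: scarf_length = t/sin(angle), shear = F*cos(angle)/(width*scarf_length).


scarf_length = 5 / sin(23 deg) = 12.7965 mm
cos(23 deg) = 0.920505
shear stress = 7397 * 0.920505 / (35 * 12.7965)
= 15.203 MPa

15.203


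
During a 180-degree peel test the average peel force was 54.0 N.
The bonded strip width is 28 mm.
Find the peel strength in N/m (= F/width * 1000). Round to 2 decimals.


Peel strength = F/width * 1000
= 54.0 / 28 * 1000
= 1928.57 N/m

1928.57


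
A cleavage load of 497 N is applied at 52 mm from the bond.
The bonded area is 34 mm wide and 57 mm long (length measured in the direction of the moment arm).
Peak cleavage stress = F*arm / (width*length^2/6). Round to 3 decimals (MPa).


Moment = 497 * 52 = 25844 N*mm
Section modulus = 34 * 3249 / 6 = 110466 / 6 mm^3
Stress = 25844 / (110466 / 6) = 155064 / 110466
= 1.404 MPa

1.404
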